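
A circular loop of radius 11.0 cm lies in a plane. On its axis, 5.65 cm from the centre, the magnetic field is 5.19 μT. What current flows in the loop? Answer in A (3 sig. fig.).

I ≈ 1.29 A

On the axis of a loop, B = μ₀IR²/[2(R²+z²)^(3/2)], so I = 2B(R²+z²)^(3/2)/(μ₀R²).
R² + z² = 0.0121 + 0.003192 = 0.01529 m²; raised to 3/2 gives 1.89×10⁻³ m³.
I = 2 × 5.19×10⁻⁶ × 1.89×10⁻³ / (1.26×10⁻⁶ × 0.0121) = 1.29 A.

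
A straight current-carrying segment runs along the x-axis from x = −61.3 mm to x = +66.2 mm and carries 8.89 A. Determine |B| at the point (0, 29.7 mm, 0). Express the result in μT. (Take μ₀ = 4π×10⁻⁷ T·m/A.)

B ≈ 54.2 μT

For a finite straight segment, B = (μ₀I/4πd)(sinθ₁ + sinθ₂), where θ₁, θ₂ are the angles from the perpendicular to each end.
The perpendicular distance is d = 0.0297 m; the end-offsets along the wire are a = 0.0613 m and b = 0.0662 m.
sinθ₁ = 0.0613/√(0.0613²+0.0297²) = 0.8999; sinθ₂ = 0.0662/√(0.0662²+0.0297²) = 0.9124.
B = (4π×10⁻⁷ × 8.89) / (4π × 0.0297) × (0.8999 + 0.9124) = 5.42×10⁻⁵ T.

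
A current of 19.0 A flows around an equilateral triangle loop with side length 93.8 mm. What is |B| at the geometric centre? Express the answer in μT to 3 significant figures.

B ≈ 365 μT

Each side is a finite straight segment at perpendicular distance d = a/(2 tan(π/3)) = 0.02708 m from the centre, with end-angles ±π/3.
One side contributes B₁ = (μ₀I/4πd)·2 sin(π/3) = 1.22×10⁻⁴ T.
All 3 sides add in the same direction: B = 3 × 1.22×10⁻⁴ = 3.65×10⁻⁴ T.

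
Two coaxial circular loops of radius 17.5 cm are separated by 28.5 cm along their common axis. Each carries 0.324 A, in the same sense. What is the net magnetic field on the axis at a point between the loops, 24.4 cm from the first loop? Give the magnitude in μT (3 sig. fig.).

B ≈ 1.30 μT

Each loop contributes B = μ₀IR²/[2(R²+z²)^(3/2)] on the axis, with z measured from that loop.
Loop 1 (z = 0.244 m): B₁ = 2.30×10⁻⁷ T. Loop 2 (z = 0.041 m): B₂ = 1.07×10⁻⁶ T.
The fields add: B = B₁ + B₂ = 1.30×10⁻⁶ T.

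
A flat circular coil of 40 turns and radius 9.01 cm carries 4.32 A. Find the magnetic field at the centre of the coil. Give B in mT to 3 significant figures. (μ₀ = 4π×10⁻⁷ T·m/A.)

For an N-turn flat coil, B = Nμ₀I/(2R) with R = 0.0901 m.
B = 40 × 3.01×10⁻⁵ T = 1.21×10⁻³ T.

B ≈ 1.21 mT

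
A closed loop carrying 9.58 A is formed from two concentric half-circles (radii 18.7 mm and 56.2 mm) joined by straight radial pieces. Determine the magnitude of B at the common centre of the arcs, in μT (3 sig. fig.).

The radial connectors point toward the centre, so dl × r̂ = 0 and they contribute nothing.
Each semicircle gives μ₀I/(4R): inner arc 1.61×10⁻⁴ T, outer arc 5.36×10⁻⁵ T.
The two arcs carry current in opposite angular senses, so their fields oppose: B = |1.61×10⁻⁴ − 5.36×10⁻⁵| = 1.07×10⁻⁴ T.

B ≈ 107 μT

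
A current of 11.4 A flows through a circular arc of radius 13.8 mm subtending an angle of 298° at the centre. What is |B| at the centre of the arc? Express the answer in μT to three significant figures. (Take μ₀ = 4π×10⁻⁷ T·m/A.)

The Biot–Savart field of a circular arc at its centre is B = μ₀Iφ/(4πR), with φ = 5.201 rad.
B = (4π×10⁻⁷ × 11.4 × 5.201) / (4π × 0.0138) = 4.30×10⁻⁴ T.

B ≈ 430 μT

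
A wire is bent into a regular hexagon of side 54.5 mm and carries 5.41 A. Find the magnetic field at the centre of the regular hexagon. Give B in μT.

Each side is a finite straight segment at perpendicular distance d = a/(2 tan(π/6)) = 0.0472 m from the centre, with end-angles ±π/6.
One side contributes B₁ = (μ₀I/4πd)·2 sin(π/6) = 1.15×10⁻⁵ T.
All 6 sides add in the same direction: B = 6 × 1.15×10⁻⁵ = 6.88×10⁻⁵ T.

B ≈ 68.8 μT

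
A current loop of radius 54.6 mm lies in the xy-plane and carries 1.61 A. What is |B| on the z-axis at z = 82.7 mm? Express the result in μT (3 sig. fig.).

B ≈ 3.10 μT

On the axis of a circular loop, B = μ₀IR² / [2(R²+z²)^(3/2)].
R² + z² = (0.0546)² + (0.0827)² = 0.00982 m², and (R²+z²)^(3/2) = 9.73×10⁻⁴ m³.
B = (4π×10⁻⁷ × 1.61 × 0.002981) / (2 × 9.73×10⁻⁴) = 3.10×10⁻⁶ T.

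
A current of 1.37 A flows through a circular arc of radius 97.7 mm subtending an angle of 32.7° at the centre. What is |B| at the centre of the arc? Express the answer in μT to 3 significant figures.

The Biot–Savart field of a circular arc at its centre is B = μ₀Iφ/(4πR), with φ = 0.5707 rad.
B = (4π×10⁻⁷ × 1.37 × 0.5707) / (4π × 0.0977) = 8.00×10⁻⁷ T.

B ≈ 0.800 μT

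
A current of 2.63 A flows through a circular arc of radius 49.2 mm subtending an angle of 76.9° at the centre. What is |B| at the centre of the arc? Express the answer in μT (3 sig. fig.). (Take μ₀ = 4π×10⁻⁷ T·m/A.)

B ≈ 7.17 μT

The Biot–Savart field of a circular arc at its centre is B = μ₀Iφ/(4πR), with φ = 1.342 rad.
B = (4π×10⁻⁷ × 2.63 × 1.342) / (4π × 0.0492) = 7.17×10⁻⁶ T.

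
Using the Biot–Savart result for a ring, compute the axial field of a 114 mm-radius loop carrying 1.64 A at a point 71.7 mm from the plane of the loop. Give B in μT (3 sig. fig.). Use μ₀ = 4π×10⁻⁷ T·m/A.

B ≈ 5.48 μT

On the axis of a circular loop, B = μ₀IR² / [2(R²+z²)^(3/2)].
R² + z² = (0.114)² + (0.0717)² = 0.01814 m², and (R²+z²)^(3/2) = 2.44×10⁻³ m³.
B = (4π×10⁻⁷ × 1.64 × 0.013) / (2 × 2.44×10⁻³) = 5.48×10⁻⁶ T.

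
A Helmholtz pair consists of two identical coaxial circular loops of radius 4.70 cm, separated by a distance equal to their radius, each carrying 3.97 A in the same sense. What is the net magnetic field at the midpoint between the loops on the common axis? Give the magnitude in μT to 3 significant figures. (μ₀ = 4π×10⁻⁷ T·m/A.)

B ≈ 76.0 μT

Each loop contributes B = μ₀IR²/[2(R²+z²)^(3/2)] on the axis, with z measured from that loop.
Loop 1 (z = 0.0235 m): B₁ = 3.80×10⁻⁵ T. Loop 2 (z = 0.0235 m): B₂ = 3.80×10⁻⁵ T.
The fields add: B = B₁ + B₂ = 7.60×10⁻⁵ T.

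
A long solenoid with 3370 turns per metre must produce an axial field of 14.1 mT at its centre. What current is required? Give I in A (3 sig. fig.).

I ≈ 3.33 A

Inside a long solenoid B = μ₀nI with n = 3370 m⁻¹, so I = B/(μ₀n).
I = 1.41×10⁻² / (4π×10⁻⁷ × 3370) = 3.33 A.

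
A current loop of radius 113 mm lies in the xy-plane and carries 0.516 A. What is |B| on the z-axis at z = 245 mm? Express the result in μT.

B ≈ 0.211 μT

On the axis of a circular loop, B = μ₀IR² / [2(R²+z²)^(3/2)].
R² + z² = (0.113)² + (0.245)² = 0.07279 m², and (R²+z²)^(3/2) = 1.96×10⁻² m³.
B = (4π×10⁻⁷ × 0.516 × 0.01277) / (2 × 1.96×10⁻²) = 2.11×10⁻⁷ T.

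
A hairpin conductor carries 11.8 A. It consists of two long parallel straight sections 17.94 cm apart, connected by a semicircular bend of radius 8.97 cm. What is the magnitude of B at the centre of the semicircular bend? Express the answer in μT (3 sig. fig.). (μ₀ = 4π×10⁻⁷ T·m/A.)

The semicircular arc contributes B_arc = μ₀I·π/(4πR) = μ₀I/(4R) = 4.13×10⁻⁵ T.
Each semi-infinite lead is at perpendicular distance R = 0.0897 m from the centre, with the perpendicular foot at its near end, so it contributes μ₀I/(4πR); both point the same way, together 2.63×10⁻⁵ T.
Arc and leads all point the same direction: B = 4.13×10⁻⁵ + 2.63×10⁻⁵ = 6.76×10⁻⁵ T.

B ≈ 67.6 μT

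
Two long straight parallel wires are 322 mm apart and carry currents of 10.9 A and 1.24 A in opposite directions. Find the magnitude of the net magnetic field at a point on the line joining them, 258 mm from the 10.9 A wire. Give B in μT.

Each long wire gives B = μ₀I/(2πd). Distances are d₁ = 0.258 m and d₂ = 0.064 m.
B₁ = 8.45×10⁻⁶ T, B₂ = 3.88×10⁻⁶ T.
Between antiparallel currents both contributions point the same way, so they add. B = B₁ + B₂ = 8.45×10⁻⁶ + 3.88×10⁻⁶ = 1.23×10⁻⁵ T.

B ≈ 12.3 μT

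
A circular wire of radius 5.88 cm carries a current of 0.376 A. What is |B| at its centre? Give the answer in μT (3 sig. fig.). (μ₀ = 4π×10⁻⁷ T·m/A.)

At the centre of a circular loop the Biot–Savart law gives B = μ₀I/(2R).
B = (4π×10⁻⁷ × 0.376) / (2 × 0.0588) = 4.02×10⁻⁶ T.

B ≈ 4.02 μT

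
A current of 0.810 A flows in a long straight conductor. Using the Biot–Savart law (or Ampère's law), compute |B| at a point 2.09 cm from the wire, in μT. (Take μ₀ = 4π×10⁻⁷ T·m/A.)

For an infinitely long straight wire, B = μ₀I/(2πd).
B = (4π×10⁻⁷ × 0.810) / (2π × 0.0209) = 7.75×10⁻⁶ T.

B ≈ 7.75 μT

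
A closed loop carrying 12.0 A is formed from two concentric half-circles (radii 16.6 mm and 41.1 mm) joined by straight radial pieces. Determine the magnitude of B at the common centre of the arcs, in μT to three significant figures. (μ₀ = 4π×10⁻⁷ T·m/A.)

B ≈ 135 μT

The radial connectors point toward the centre, so dl × r̂ = 0 and they contribute nothing.
Each semicircle gives μ₀I/(4R): inner arc 2.27×10⁻⁴ T, outer arc 9.17×10⁻⁵ T.
The two arcs carry current in opposite angular senses, so their fields oppose: B = |2.27×10⁻⁴ − 9.17×10⁻⁵| = 1.35×10⁻⁴ T.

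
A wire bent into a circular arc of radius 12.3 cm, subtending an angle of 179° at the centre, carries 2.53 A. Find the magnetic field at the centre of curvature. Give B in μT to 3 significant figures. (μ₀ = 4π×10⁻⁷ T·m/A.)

The Biot–Savart field of a circular arc at its centre is B = μ₀Iφ/(4πR), with φ = 3.124 rad.
B = (4π×10⁻⁷ × 2.53 × 3.124) / (4π × 0.123) = 6.43×10⁻⁶ T.

B ≈ 6.43 μT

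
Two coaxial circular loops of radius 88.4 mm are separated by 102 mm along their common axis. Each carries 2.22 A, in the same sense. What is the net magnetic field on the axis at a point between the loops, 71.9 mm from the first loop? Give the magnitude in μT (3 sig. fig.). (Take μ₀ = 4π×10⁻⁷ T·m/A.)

B ≈ 20.8 μT

Each loop contributes B = μ₀IR²/[2(R²+z²)^(3/2)] on the axis, with z measured from that loop.
Loop 1 (z = 0.0719 m): B₁ = 7.37×10⁻⁶ T. Loop 2 (z = 0.0301 m): B₂ = 1.34×10⁻⁵ T.
The fields add: B = B₁ + B₂ = 2.08×10⁻⁵ T.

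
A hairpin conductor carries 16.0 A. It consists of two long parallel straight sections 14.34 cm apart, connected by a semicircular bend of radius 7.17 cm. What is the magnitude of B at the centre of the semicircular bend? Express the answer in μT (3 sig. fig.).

B ≈ 115 μT

The semicircular arc contributes B_arc = μ₀I·π/(4πR) = μ₀I/(4R) = 7.01×10⁻⁵ T.
Each semi-infinite lead is at perpendicular distance R = 0.0717 m from the centre, with the perpendicular foot at its near end, so it contributes μ₀I/(4πR); both point the same way, together 4.46×10⁻⁵ T.
Arc and leads all point the same direction: B = 7.01×10⁻⁵ + 4.46×10⁻⁵ = 1.15×10⁻⁴ T.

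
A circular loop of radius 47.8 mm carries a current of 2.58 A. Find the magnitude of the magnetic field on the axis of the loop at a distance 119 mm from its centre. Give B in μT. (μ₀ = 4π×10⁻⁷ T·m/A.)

B ≈ 1.76 μT

On the axis of a circular loop, B = μ₀IR² / [2(R²+z²)^(3/2)].
R² + z² = (0.0478)² + (0.119)² = 0.01645 m², and (R²+z²)^(3/2) = 2.11×10⁻³ m³.
B = (4π×10⁻⁷ × 2.58 × 0.002285) / (2 × 2.11×10⁻³) = 1.76×10⁻⁶ T.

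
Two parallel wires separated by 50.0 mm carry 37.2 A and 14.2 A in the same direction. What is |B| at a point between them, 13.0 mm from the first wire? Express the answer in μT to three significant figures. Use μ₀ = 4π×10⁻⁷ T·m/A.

Each long wire gives B = μ₀I/(2πd). Distances are d₁ = 0.013 m and d₂ = 0.037 m.
B₁ = 5.72×10⁻⁴ T, B₂ = 7.68×10⁻⁵ T.
Between parallel currents the two contributions point in opposite directions, so they subtract. B = |B₁ − B₂| = |5.72×10⁻⁴ − 7.68×10⁻⁵| = 4.96×10⁻⁴ T.

B ≈ 496 μT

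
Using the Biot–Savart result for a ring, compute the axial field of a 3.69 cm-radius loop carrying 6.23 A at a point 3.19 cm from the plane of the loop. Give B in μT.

On the axis of a circular loop, B = μ₀IR² / [2(R²+z²)^(3/2)].
R² + z² = (0.0369)² + (0.0319)² = 0.002379 m², and (R²+z²)^(3/2) = 1.16×10⁻⁴ m³.
B = (4π×10⁻⁷ × 6.23 × 0.001362) / (2 × 1.16×10⁻⁴) = 4.59×10⁻⁵ T.

B ≈ 45.9 μT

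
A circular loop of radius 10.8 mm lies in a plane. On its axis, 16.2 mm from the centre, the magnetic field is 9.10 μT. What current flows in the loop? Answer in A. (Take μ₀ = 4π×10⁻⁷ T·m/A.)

I ≈ 0.916 A

On the axis of a loop, B = μ₀IR²/[2(R²+z²)^(3/2)], so I = 2B(R²+z²)^(3/2)/(μ₀R²).
R² + z² = 0.0001166 + 0.0002624 = 0.0003791 m²; raised to 3/2 gives 7.38×10⁻⁶ m³.
I = 2 × 9.10×10⁻⁶ × 7.38×10⁻⁶ / (1.26×10⁻⁶ × 0.0001166) = 0.916 A.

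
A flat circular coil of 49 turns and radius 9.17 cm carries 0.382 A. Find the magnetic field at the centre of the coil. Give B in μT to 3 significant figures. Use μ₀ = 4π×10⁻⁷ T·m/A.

B ≈ 128 μT

For an N-turn flat coil, B = Nμ₀I/(2R) with R = 0.0917 m.
B = 49 × 2.62×10⁻⁶ T = 1.28×10⁻⁴ T.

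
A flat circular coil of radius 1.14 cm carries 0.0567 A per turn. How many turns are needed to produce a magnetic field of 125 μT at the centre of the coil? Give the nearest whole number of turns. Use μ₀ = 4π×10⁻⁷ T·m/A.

For an N-turn coil, B = Nμ₀I/(2R). A single turn gives B₁ = 3.13×10⁻⁶ T with R = 0.0114 m.
N = B/B₁ = 1.25×10⁻⁴ / 3.13×10⁻⁶ = 40.00.

N = 40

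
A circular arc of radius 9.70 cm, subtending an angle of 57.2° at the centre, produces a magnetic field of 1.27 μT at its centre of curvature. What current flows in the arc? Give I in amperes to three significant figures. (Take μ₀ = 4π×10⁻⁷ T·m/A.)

I ≈ 1.23 A

For a circular arc, B = μ₀Iφ/(4πR) with φ in radians; here φ = 0.9983 rad.
So I = 4πRB/(μ₀φ) = 4π × 0.097 × 1.27×10⁻⁶ / (4π×10⁻⁷ × 0.9983) = 1.23 A.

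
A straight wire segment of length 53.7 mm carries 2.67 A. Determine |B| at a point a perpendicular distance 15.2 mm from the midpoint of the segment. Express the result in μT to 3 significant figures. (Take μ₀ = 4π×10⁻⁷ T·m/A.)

B ≈ 30.6 μT

For a finite straight segment, B = (μ₀I/4πd)(sinθ₁ + sinθ₂), where θ₁, θ₂ are the angles from the perpendicular to each end.
The perpendicular from the point meets the wire at its midpoint, so each end is L/2 = 0.02685 m away along the wire.
sinθ₁ = 0.02685/√(0.02685²+0.0152²) = 0.8702; sinθ₂ = 0.02685/√(0.02685²+0.0152²) = 0.8702.
B = (4π×10⁻⁷ × 2.67) / (4π × 0.0152) × (0.8702 + 0.8702) = 3.06×10⁻⁵ T.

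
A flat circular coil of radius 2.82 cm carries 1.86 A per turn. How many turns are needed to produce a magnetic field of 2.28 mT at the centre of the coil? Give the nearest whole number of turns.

N = 55

For an N-turn coil, B = Nμ₀I/(2R). A single turn gives B₁ = 4.14×10⁻⁵ T with R = 0.0282 m.
N = B/B₁ = 2.28×10⁻³ / 4.14×10⁻⁵ = 55.02.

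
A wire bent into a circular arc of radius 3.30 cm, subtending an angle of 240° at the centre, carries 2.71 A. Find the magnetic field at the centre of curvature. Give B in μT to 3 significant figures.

The Biot–Savart field of a circular arc at its centre is B = μ₀Iφ/(4πR), with φ = 4.189 rad.
B = (4π×10⁻⁷ × 2.71 × 4.189) / (4π × 0.033) = 3.44×10⁻⁵ T.

B ≈ 34.4 μT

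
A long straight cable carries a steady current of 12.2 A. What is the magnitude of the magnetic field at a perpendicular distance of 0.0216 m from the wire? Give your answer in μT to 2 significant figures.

For an infinitely long straight wire, B = μ₀I/(2πd).
B = (4π×10⁻⁷ × 12.2) / (2π × 0.0216) = 1.13×10⁻⁴ T.

B ≈ 110 μT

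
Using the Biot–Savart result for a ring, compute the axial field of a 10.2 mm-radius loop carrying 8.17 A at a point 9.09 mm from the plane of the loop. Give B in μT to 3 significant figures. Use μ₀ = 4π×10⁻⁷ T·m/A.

B ≈ 209 μT

On the axis of a circular loop, B = μ₀IR² / [2(R²+z²)^(3/2)].
R² + z² = (0.0102)² + (0.00909)² = 0.0001867 m², and (R²+z²)^(3/2) = 2.55×10⁻⁶ m³.
B = (4π×10⁻⁷ × 8.17 × 0.000104) / (2 × 2.55×10⁻⁶) = 2.09×10⁻⁴ T.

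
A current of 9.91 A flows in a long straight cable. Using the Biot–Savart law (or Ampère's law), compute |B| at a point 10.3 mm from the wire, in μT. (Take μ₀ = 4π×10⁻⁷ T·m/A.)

For an infinitely long straight wire, B = μ₀I/(2πd).
B = (4π×10⁻⁷ × 9.91) / (2π × 0.0103) = 1.92×10⁻⁴ T.

B ≈ 192 μT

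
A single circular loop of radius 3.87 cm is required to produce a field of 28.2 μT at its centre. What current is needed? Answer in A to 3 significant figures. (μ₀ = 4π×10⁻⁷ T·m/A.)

At the centre of a circular loop B = μ₀I/(2R), so I = 2RB/μ₀.
With R = 0.0387 m, I = 2 × 0.0387 × 2.82×10⁻⁵ / (4π×10⁻⁷) = 1.74 A.

I ≈ 1.74 A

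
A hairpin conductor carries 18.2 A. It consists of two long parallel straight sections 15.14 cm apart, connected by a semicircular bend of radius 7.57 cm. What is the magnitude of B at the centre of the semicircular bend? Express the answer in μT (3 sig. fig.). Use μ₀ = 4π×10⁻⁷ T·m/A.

The semicircular arc contributes B_arc = μ₀I·π/(4πR) = μ₀I/(4R) = 7.55×10⁻⁵ T.
Each semi-infinite lead is at perpendicular distance R = 0.0757 m from the centre, with the perpendicular foot at its near end, so it contributes μ₀I/(4πR); both point the same way, together 4.81×10⁻⁵ T.
Arc and leads all point the same direction: B = 7.55×10⁻⁵ + 4.81×10⁻⁵ = 1.24×10⁻⁴ T.

B ≈ 124 μT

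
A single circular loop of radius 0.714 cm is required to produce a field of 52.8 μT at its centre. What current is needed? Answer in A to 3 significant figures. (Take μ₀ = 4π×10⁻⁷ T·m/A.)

At the centre of a circular loop B = μ₀I/(2R), so I = 2RB/μ₀.
With R = 0.00714 m, I = 2 × 0.00714 × 5.28×10⁻⁵ / (4π×10⁻⁷) = 0.600 A.

I ≈ 0.600 A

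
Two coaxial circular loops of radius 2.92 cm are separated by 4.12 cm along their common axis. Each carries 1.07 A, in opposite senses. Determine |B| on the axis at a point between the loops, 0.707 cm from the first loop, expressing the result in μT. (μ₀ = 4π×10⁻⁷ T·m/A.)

B ≈ 14.8 μT

Each loop contributes B = μ₀IR²/[2(R²+z²)^(3/2)] on the axis, with z measured from that loop.
Loop 1 (z = 0.00707 m): B₁ = 2.11×10⁻⁵ T. Loop 2 (z = 0.03413 m): B₂ = 6.33×10⁻⁶ T.
The fields oppose: B = |B₁ − B₂| = 1.48×10⁻⁵ T.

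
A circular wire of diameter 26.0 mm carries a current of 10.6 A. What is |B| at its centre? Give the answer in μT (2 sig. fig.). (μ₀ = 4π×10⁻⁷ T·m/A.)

B ≈ 510 μT

At the centre of a circular loop the Biot–Savart law gives B = μ₀I/(2R) (so R = 0.013 m).
B = (4π×10⁻⁷ × 10.6) / (2 × 0.013) = 5.12×10⁻⁴ T.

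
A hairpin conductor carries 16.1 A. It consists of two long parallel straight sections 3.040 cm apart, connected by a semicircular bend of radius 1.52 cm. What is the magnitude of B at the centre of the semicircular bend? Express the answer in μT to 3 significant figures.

B ≈ 545 μT

The semicircular arc contributes B_arc = μ₀I·π/(4πR) = μ₀I/(4R) = 3.33×10⁻⁴ T.
Each semi-infinite lead is at perpendicular distance R = 0.0152 m from the centre, with the perpendicular foot at its near end, so it contributes μ₀I/(4πR); both point the same way, together 2.12×10⁻⁴ T.
Arc and leads all point the same direction: B = 3.33×10⁻⁴ + 2.12×10⁻⁴ = 5.45×10⁻⁴ T.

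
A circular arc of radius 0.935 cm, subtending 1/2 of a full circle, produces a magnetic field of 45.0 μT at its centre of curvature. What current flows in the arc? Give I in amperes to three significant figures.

For a circular arc, B = μ₀Iφ/(4πR) with φ in radians; here φ = 3.142 rad.
So I = 4πRB/(μ₀φ) = 4π × 0.00935 × 4.50×10⁻⁵ / (4π×10⁻⁷ × 3.142) = 1.34 A.

I ≈ 1.34 A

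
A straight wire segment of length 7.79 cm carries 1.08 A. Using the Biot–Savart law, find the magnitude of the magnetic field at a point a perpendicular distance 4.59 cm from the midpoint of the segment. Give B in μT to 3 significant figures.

B ≈ 3.04 μT

For a finite straight segment, B = (μ₀I/4πd)(sinθ₁ + sinθ₂), where θ₁, θ₂ are the angles from the perpendicular to each end.
The perpendicular from the point meets the wire at its midpoint, so each end is L/2 = 0.03895 m away along the wire.
sinθ₁ = 0.03895/√(0.03895²+0.0459²) = 0.6470; sinθ₂ = 0.03895/√(0.03895²+0.0459²) = 0.6470.
B = (4π×10⁻⁷ × 1.08) / (4π × 0.0459) × (0.6470 + 0.6470) = 3.04×10⁻⁶ T.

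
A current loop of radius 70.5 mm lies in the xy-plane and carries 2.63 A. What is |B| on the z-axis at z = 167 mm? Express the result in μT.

On the axis of a circular loop, B = μ₀IR² / [2(R²+z²)^(3/2)].
R² + z² = (0.0705)² + (0.167)² = 0.03286 m², and (R²+z²)^(3/2) = 5.96×10⁻³ m³.
B = (4π×10⁻⁷ × 2.63 × 0.00497) / (2 × 5.96×10⁻³) = 1.38×10⁻⁶ T.

B ≈ 1.38 μT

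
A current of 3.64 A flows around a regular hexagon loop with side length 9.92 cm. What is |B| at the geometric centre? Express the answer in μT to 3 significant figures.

Each side is a finite straight segment at perpendicular distance d = a/(2 tan(π/6)) = 0.08591 m from the centre, with end-angles ±π/6.
One side contributes B₁ = (μ₀I/4πd)·2 sin(π/6) = 4.24×10⁻⁶ T.
All 6 sides add in the same direction: B = 6 × 4.24×10⁻⁶ = 2.54×10⁻⁵ T.

B ≈ 25.4 μT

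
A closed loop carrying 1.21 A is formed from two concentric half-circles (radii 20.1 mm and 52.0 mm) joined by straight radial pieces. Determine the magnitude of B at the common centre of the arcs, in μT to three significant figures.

The radial connectors point toward the centre, so dl × r̂ = 0 and they contribute nothing.
Each semicircle gives μ₀I/(4R): inner arc 1.89×10⁻⁵ T, outer arc 7.31×10⁻⁶ T.
The two arcs carry current in opposite angular senses, so their fields oppose: B = |1.89×10⁻⁵ − 7.31×10⁻⁶| = 1.16×10⁻⁵ T.

B ≈ 11.6 μT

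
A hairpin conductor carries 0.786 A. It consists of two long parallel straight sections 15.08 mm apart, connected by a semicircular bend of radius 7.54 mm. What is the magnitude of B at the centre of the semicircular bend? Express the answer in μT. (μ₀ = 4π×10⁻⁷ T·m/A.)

The semicircular arc contributes B_arc = μ₀I·π/(4πR) = μ₀I/(4R) = 3.27×10⁻⁵ T.
Each semi-infinite lead is at perpendicular distance R = 0.00754 m from the centre, with the perpendicular foot at its near end, so it contributes μ₀I/(4πR); both point the same way, together 2.08×10⁻⁵ T.
Arc and leads all point the same direction: B = 3.27×10⁻⁵ + 2.08×10⁻⁵ = 5.36×10⁻⁵ T.

B ≈ 53.6 μT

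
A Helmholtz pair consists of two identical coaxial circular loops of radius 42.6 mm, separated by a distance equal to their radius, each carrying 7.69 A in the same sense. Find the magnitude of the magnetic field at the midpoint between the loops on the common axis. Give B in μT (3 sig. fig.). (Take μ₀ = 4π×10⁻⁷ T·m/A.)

Each loop contributes B = μ₀IR²/[2(R²+z²)^(3/2)] on the axis, with z measured from that loop.
Loop 1 (z = 0.0213 m): B₁ = 8.12×10⁻⁵ T. Loop 2 (z = 0.0213 m): B₂ = 8.12×10⁻⁵ T.
The fields add: B = B₁ + B₂ = 1.62×10⁻⁴ T.

B ≈ 162 μT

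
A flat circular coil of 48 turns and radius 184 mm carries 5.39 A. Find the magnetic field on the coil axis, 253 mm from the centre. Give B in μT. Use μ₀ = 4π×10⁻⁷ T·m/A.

B ≈ 180 μT

For an N-turn flat coil, B = Nμ₀IR²/[2(R²+z²)^(3/2)] with R = 0.184 m, z = 0.253 m.
B = 48 × 3.75×10⁻⁶ T = 1.80×10⁻⁴ T.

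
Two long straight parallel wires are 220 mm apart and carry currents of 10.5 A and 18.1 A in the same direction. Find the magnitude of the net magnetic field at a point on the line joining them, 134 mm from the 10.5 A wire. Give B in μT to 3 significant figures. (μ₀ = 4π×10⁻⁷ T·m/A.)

Each long wire gives B = μ₀I/(2πd). Distances are d₁ = 0.134 m and d₂ = 0.086 m.
B₁ = 1.57×10⁻⁵ T, B₂ = 4.21×10⁻⁵ T.
Between parallel currents the two contributions point in opposite directions, so they subtract. B = |B₁ − B₂| = |1.57×10⁻⁵ − 4.21×10⁻⁵| = 2.64×10⁻⁵ T.

B ≈ 26.4 μT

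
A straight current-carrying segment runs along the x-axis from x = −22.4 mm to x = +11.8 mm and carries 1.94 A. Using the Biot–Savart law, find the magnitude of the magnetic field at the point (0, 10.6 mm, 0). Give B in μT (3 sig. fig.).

B ≈ 30.2 μT

For a finite straight segment, B = (μ₀I/4πd)(sinθ₁ + sinθ₂), where θ₁, θ₂ are the angles from the perpendicular to each end.
The perpendicular distance is d = 0.0106 m; the end-offsets along the wire are a = 0.0224 m and b = 0.0118 m.
sinθ₁ = 0.0224/√(0.0224²+0.0106²) = 0.9039; sinθ₂ = 0.0118/√(0.0118²+0.0106²) = 0.7439.
B = (4π×10⁻⁷ × 1.94) / (4π × 0.0106) × (0.9039 + 0.7439) = 3.02×10⁻⁵ T.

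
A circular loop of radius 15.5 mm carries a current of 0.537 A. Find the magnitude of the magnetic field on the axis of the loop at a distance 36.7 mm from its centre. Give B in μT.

B ≈ 1.28 μT

On the axis of a circular loop, B = μ₀IR² / [2(R²+z²)^(3/2)].
R² + z² = (0.0155)² + (0.0367)² = 0.001587 m², and (R²+z²)^(3/2) = 6.32×10⁻⁵ m³.
B = (4π×10⁻⁷ × 0.537 × 0.0002402) / (2 × 6.32×10⁻⁵) = 1.28×10⁻⁶ T.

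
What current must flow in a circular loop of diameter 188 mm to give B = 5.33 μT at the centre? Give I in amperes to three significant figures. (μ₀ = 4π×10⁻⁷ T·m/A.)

I ≈ 0.797 A

At the centre of a circular loop B = μ₀I/(2R), so I = 2RB/μ₀.
With R = 0.094 m, I = 2 × 0.094 × 5.33×10⁻⁶ / (4π×10⁻⁷) = 0.797 A.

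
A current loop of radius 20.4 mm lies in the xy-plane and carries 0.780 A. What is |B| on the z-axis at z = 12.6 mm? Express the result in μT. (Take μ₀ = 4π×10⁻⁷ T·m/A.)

On the axis of a circular loop, B = μ₀IR² / [2(R²+z²)^(3/2)].
R² + z² = (0.0204)² + (0.0126)² = 0.0005749 m², and (R²+z²)^(3/2) = 1.38×10⁻⁵ m³.
B = (4π×10⁻⁷ × 0.780 × 0.0004162) / (2 × 1.38×10⁻⁵) = 1.48×10⁻⁵ T.

B ≈ 14.8 μT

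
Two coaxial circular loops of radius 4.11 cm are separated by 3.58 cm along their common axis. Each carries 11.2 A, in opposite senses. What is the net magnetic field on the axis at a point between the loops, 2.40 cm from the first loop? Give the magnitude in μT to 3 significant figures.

Each loop contributes B = μ₀IR²/[2(R²+z²)^(3/2)] on the axis, with z measured from that loop.
Loop 1 (z = 0.024 m): B₁ = 1.10×10⁻⁴ T. Loop 2 (z = 0.0118 m): B₂ = 1.52×10⁻⁴ T.
The fields oppose: B = |B₁ − B₂| = 4.18×10⁻⁵ T.

B ≈ 41.8 μT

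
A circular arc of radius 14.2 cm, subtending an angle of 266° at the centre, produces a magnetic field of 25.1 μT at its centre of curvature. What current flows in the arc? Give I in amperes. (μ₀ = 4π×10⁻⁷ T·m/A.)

I ≈ 7.68 A

For a circular arc, B = μ₀Iφ/(4πR) with φ in radians; here φ = 4.643 rad.
So I = 4πRB/(μ₀φ) = 4π × 0.142 × 2.51×10⁻⁵ / (4π×10⁻⁷ × 4.643) = 7.68 A.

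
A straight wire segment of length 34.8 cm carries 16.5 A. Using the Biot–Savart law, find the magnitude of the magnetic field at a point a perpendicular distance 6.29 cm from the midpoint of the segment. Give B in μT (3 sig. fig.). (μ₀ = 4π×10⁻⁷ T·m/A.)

For a finite straight segment, B = (μ₀I/4πd)(sinθ₁ + sinθ₂), where θ₁, θ₂ are the angles from the perpendicular to each end.
The perpendicular from the point meets the wire at its midpoint, so each end is L/2 = 0.174 m away along the wire.
sinθ₁ = 0.174/√(0.174²+0.0629²) = 0.9404; sinθ₂ = 0.174/√(0.174²+0.0629²) = 0.9404.
B = (4π×10⁻⁷ × 16.5) / (4π × 0.0629) × (0.9404 + 0.9404) = 4.93×10⁻⁵ T.

B ≈ 49.3 μT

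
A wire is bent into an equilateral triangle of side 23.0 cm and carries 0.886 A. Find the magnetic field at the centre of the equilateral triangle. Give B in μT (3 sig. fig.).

B ≈ 6.93 μT

Each side is a finite straight segment at perpendicular distance d = a/(2 tan(π/3)) = 0.0664 m from the centre, with end-angles ±π/3.
One side contributes B₁ = (μ₀I/4πd)·2 sin(π/3) = 2.31×10⁻⁶ T.
All 3 sides add in the same direction: B = 3 × 2.31×10⁻⁶ = 6.93×10⁻⁶ T.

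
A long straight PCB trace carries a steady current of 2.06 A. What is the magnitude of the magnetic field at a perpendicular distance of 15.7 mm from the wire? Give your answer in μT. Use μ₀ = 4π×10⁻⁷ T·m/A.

B ≈ 26.2 μT

For an infinitely long straight wire, B = μ₀I/(2πd).
B = (4π×10⁻⁷ × 2.06) / (2π × 0.0157) = 2.62×10⁻⁵ T.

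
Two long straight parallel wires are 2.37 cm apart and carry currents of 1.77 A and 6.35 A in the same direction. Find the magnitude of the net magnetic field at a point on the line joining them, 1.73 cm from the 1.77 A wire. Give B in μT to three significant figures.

B ≈ 178 μT

Each long wire gives B = μ₀I/(2πd). Distances are d₁ = 0.0173 m and d₂ = 0.0064 m.
B₁ = 2.05×10⁻⁵ T, B₂ = 1.98×10⁻⁴ T.
Between parallel currents the two contributions point in opposite directions, so they subtract. B = |B₁ − B₂| = |2.05×10⁻⁵ − 1.98×10⁻⁴| = 1.78×10⁻⁴ T.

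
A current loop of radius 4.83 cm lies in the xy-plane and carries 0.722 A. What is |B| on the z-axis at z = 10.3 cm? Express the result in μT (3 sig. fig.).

B ≈ 0.719 μT

On the axis of a circular loop, B = μ₀IR² / [2(R²+z²)^(3/2)].
R² + z² = (0.0483)² + (0.103)² = 0.01294 m², and (R²+z²)^(3/2) = 1.47×10⁻³ m³.
B = (4π×10⁻⁷ × 0.722 × 0.002333) / (2 × 1.47×10⁻³) = 7.19×10⁻⁷ T.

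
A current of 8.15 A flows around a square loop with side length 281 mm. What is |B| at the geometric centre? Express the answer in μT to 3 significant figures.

Each side is a finite straight segment at perpendicular distance d = a/(2 tan(π/4)) = 0.1405 m from the centre, with end-angles ±π/4.
One side contributes B₁ = (μ₀I/4πd)·2 sin(π/4) = 8.20×10⁻⁶ T.
All 4 sides add in the same direction: B = 4 × 8.20×10⁻⁶ = 3.28×10⁻⁵ T.

B ≈ 32.8 μT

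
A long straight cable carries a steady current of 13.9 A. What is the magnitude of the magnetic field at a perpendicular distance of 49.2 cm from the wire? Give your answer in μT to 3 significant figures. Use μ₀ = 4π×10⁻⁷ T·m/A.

B ≈ 5.65 μT

For an infinitely long straight wire, B = μ₀I/(2πd).
B = (4π×10⁻⁷ × 13.9) / (2π × 0.492) = 5.65×10⁻⁶ T.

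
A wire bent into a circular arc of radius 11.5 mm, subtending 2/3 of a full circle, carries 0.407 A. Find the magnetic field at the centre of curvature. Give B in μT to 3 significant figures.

B ≈ 14.8 μT

The Biot–Savart field of a circular arc at its centre is B = μ₀Iφ/(4πR), with φ = 4.189 rad.
B = (4π×10⁻⁷ × 0.407 × 4.189) / (4π × 0.0115) = 1.48×10⁻⁵ T.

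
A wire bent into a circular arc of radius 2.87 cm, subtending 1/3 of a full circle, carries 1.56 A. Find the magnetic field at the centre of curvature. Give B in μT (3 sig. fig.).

The Biot–Savart field of a circular arc at its centre is B = μ₀Iφ/(4πR), with φ = 2.094 rad.
B = (4π×10⁻⁷ × 1.56 × 2.094) / (4π × 0.0287) = 1.14×10⁻⁵ T.

B ≈ 11.4 μT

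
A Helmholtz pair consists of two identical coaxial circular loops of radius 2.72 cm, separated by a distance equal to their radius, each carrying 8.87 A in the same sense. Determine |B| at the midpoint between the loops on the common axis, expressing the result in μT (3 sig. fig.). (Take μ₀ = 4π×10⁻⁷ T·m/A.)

Each loop contributes B = μ₀IR²/[2(R²+z²)^(3/2)] on the axis, with z measured from that loop.
Loop 1 (z = 0.0136 m): B₁ = 1.47×10⁻⁴ T. Loop 2 (z = 0.0136 m): B₂ = 1.47×10⁻⁴ T.
The fields add: B = B₁ + B₂ = 2.93×10⁻⁴ T.

B ≈ 293 μT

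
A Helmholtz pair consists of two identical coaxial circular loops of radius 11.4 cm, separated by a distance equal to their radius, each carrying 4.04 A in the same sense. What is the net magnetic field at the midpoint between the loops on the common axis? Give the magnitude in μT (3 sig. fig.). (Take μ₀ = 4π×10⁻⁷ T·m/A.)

B ≈ 31.9 μT

Each loop contributes B = μ₀IR²/[2(R²+z²)^(3/2)] on the axis, with z measured from that loop.
Loop 1 (z = 0.057 m): B₁ = 1.59×10⁻⁵ T. Loop 2 (z = 0.057 m): B₂ = 1.59×10⁻⁵ T.
The fields add: B = B₁ + B₂ = 3.19×10⁻⁵ T.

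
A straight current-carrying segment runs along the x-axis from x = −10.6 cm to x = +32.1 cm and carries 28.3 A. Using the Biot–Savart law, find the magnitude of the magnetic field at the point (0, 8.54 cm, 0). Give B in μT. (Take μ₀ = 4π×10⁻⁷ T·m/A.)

For a finite straight segment, B = (μ₀I/4πd)(sinθ₁ + sinθ₂), where θ₁, θ₂ are the angles from the perpendicular to each end.
The perpendicular distance is d = 0.0854 m; the end-offsets along the wire are a = 0.106 m and b = 0.321 m.
sinθ₁ = 0.106/√(0.106²+0.0854²) = 0.7787; sinθ₂ = 0.321/√(0.321²+0.0854²) = 0.9664.
B = (4π×10⁻⁷ × 28.3) / (4π × 0.0854) × (0.7787 + 0.9664) = 5.78×10⁻⁵ T.

B ≈ 57.8 μT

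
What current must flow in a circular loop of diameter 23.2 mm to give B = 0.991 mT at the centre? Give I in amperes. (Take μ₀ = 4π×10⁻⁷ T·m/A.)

I ≈ 18.3 A

At the centre of a circular loop B = μ₀I/(2R), so I = 2RB/μ₀.
With R = 0.0116 m, I = 2 × 0.0116 × 9.91×10⁻⁴ / (4π×10⁻⁷) = 18.3 A.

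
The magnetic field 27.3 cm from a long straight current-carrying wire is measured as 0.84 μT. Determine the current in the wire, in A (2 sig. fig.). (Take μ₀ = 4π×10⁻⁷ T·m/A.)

For a long straight wire B = μ₀I/(2πd), so I = 2πdB/μ₀.
I = 2π × 0.273 × 8.40×10⁻⁷ / (4π×10⁻⁷) = 1.15 A.

I ≈ 1.1 A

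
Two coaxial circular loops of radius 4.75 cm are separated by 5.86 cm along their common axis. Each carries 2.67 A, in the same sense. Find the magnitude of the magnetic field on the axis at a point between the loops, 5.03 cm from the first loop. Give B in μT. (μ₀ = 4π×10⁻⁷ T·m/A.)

Each loop contributes B = μ₀IR²/[2(R²+z²)^(3/2)] on the axis, with z measured from that loop.
Loop 1 (z = 0.0503 m): B₁ = 1.14×10⁻⁵ T. Loop 2 (z = 0.0083 m): B₂ = 3.38×10⁻⁵ T.
The fields add: B = B₁ + B₂ = 4.52×10⁻⁵ T.

B ≈ 45.2 μT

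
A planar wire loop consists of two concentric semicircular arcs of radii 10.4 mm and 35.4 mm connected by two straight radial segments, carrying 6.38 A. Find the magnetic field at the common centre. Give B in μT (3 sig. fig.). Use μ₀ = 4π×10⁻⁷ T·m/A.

The radial connectors point toward the centre, so dl × r̂ = 0 and they contribute nothing.
Each semicircle gives μ₀I/(4R): inner arc 1.93×10⁻⁴ T, outer arc 5.66×10⁻⁵ T.
The two arcs carry current in opposite angular senses, so their fields oppose: B = |1.93×10⁻⁴ − 5.66×10⁻⁵| = 1.36×10⁻⁴ T.

B ≈ 136 μT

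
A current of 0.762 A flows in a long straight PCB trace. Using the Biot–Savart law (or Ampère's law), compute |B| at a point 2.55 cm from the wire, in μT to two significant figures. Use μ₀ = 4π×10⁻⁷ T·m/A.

B ≈ 6.0 μT

For an infinitely long straight wire, B = μ₀I/(2πd).
B = (4π×10⁻⁷ × 0.762) / (2π × 0.0255) = 5.98×10⁻⁶ T.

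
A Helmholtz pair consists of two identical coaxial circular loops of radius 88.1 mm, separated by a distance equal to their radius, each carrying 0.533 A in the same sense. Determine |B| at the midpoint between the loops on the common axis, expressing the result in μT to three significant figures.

Each loop contributes B = μ₀IR²/[2(R²+z²)^(3/2)] on the axis, with z measured from that loop.
Loop 1 (z = 0.04405 m): B₁ = 2.72×10⁻⁶ T. Loop 2 (z = 0.04405 m): B₂ = 2.72×10⁻⁶ T.
The fields add: B = B₁ + B₂ = 5.44×10⁻⁶ T.

B ≈ 5.44 μT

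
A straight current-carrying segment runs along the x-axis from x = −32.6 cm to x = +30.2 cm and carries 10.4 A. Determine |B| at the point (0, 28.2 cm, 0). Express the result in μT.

B ≈ 5.48 μT

For a finite straight segment, B = (μ₀I/4πd)(sinθ₁ + sinθ₂), where θ₁, θ₂ are the angles from the perpendicular to each end.
The perpendicular distance is d = 0.282 m; the end-offsets along the wire are a = 0.326 m and b = 0.302 m.
sinθ₁ = 0.326/√(0.326²+0.282²) = 0.7563; sinθ₂ = 0.302/√(0.302²+0.282²) = 0.7309.
B = (4π×10⁻⁷ × 10.4) / (4π × 0.282) × (0.7563 + 0.7309) = 5.48×10⁻⁶ T.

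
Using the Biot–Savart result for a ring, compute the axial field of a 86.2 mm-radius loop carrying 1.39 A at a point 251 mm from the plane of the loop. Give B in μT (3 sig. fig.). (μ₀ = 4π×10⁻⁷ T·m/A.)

On the axis of a circular loop, B = μ₀IR² / [2(R²+z²)^(3/2)].
R² + z² = (0.0862)² + (0.251)² = 0.07043 m², and (R²+z²)^(3/2) = 1.87×10⁻² m³.
B = (4π×10⁻⁷ × 1.39 × 0.00743) / (2 × 1.87×10⁻²) = 3.47×10⁻⁷ T.

B ≈ 0.347 μT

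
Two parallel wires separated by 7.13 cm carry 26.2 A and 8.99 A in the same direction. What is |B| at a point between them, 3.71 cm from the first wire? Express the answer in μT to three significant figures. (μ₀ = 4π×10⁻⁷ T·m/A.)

Each long wire gives B = μ₀I/(2πd). Distances are d₁ = 0.0371 m and d₂ = 0.0342 m.
B₁ = 1.41×10⁻⁴ T, B₂ = 5.26×10⁻⁵ T.
Between parallel currents the two contributions point in opposite directions, so they subtract. B = |B₁ − B₂| = |1.41×10⁻⁴ − 5.26×10⁻⁵| = 8.87×10⁻⁵ T.

B ≈ 88.7 μT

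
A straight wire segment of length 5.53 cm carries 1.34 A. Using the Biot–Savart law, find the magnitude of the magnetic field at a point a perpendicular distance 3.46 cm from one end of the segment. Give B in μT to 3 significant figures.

B ≈ 3.28 μT

For a finite straight segment, B = (μ₀I/4πd)(sinθ₁ + sinθ₂), where θ₁, θ₂ are the angles from the perpendicular to each end.
The perpendicular foot is at one end, so the two end-offsets along the wire are 0 and L = 0.0553 m.
sinθ₁ = 0/√(0²+0.0346²) = 0.0000; sinθ₂ = 0.0553/√(0.0553²+0.0346²) = 0.8477.
B = (4π×10⁻⁷ × 1.34) / (4π × 0.0346) × (0.0000 + 0.8477) = 3.28×10⁻⁶ T.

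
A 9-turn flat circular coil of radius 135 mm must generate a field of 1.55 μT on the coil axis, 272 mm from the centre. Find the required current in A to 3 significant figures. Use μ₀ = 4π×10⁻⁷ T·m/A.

I ≈ 0.421 A

For an N-turn coil, B = Nμ₀IR²/[2(R²+z²)^(3/2)] with R = 0.135 m, z = 0.272 m, so I = 2B(R²+z²)^(3/2)/(Nμ₀R²) = 2 × 1.55×10⁻⁶ × 2.80×10⁻² / (9 × 4π×10⁻⁷ × 0.01823) = 0.421 A.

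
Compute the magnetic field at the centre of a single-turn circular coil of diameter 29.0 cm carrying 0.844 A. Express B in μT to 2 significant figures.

B ≈ 3.7 μT

At the centre of a circular loop the Biot–Savart law gives B = μ₀I/(2R) (so R = 0.145 m).
B = (4π×10⁻⁷ × 0.844) / (2 × 0.145) = 3.66×10⁻⁶ T.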